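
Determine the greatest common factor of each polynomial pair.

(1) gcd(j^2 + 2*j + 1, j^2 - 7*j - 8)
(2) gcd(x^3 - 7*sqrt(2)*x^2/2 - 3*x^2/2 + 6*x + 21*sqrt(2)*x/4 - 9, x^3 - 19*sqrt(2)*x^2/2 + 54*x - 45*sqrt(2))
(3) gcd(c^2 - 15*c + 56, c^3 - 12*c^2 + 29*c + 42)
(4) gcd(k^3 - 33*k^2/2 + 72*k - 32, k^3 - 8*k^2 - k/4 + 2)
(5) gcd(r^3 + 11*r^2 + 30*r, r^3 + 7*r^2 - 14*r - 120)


(1) = j + 1
(2) = gcd((x - 3/2)*(x - 2*sqrt(2))*(x - 3*sqrt(2)/2), (x - 5*sqrt(2))*(x - 3*sqrt(2))*(x - 3*sqrt(2)/2)) = x - 3*sqrt(2)/2
(3) = gcd((c - 8)*(c - 7), (c - 7)*(c - 6)*(c + 1)) = c - 7
(4) = k^2 - 17*k/2 + 4
(5) = gcd(r*(r + 5)*(r + 6), (r - 4)*(r + 5)*(r + 6)) = r^2 + 11*r + 30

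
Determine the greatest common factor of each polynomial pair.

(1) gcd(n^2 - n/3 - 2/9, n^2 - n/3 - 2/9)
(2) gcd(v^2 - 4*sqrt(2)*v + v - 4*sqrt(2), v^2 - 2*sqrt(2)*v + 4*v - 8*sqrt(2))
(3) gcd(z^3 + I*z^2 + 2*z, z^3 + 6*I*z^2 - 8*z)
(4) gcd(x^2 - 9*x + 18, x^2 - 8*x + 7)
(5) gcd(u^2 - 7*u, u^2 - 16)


(1) = gcd((n - 2/3)*(n + 1/3), (n - 2/3)*(n + 1/3)) = n^2 - n/3 - 2/9
(2) = 1
(3) = z^2 + 2*I*z
(4) = gcd((x - 6)*(x - 3), (x - 7)*(x - 1)) = 1
(5) = gcd(u*(u - 7), (u - 4)*(u + 4)) = 1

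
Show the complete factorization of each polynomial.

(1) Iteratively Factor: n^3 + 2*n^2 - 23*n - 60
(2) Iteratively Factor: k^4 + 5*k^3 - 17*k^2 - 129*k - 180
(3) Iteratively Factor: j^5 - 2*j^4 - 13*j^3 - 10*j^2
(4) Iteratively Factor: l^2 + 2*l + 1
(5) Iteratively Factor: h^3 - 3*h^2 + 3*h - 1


(1) = (n + 3)*(n^2 - n - 20) = (n + 3)*(n + 4)*(n - 5)
(2) = (k - 5)*(k^3 + 10*k^2 + 33*k + 36) = (k - 5)*(k + 3)*(k^2 + 7*k + 12) = (k - 5)*(k + 3)*(k + 4)*(k + 3)
(3) = (j)*(j^4 - 2*j^3 - 13*j^2 - 10*j) = j*(j + 1)*(j^3 - 3*j^2 - 10*j) = j*(j - 5)*(j + 1)*(j^2 + 2*j) = j*(j - 5)*(j + 1)*(j + 2)*(j)
(4) = (l + 1)*(l + 1)
(5) = (h - 1)*(h^2 - 2*h + 1) = (h - 1)^2*(h - 1)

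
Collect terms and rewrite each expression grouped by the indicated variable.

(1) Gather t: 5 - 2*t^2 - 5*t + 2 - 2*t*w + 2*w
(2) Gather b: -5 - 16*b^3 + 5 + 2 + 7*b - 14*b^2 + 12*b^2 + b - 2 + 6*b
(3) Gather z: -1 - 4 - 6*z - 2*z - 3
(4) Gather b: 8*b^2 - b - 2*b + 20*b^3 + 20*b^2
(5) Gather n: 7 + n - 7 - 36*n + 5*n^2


(1) = -2*t^2 + t*(-2*w - 5) + 2*w + 7
(2) = -16*b^3 - 2*b^2 + 14*b
(3) = -8*z - 8
(4) = 20*b^3 + 28*b^2 - 3*b
(5) = 5*n^2 - 35*n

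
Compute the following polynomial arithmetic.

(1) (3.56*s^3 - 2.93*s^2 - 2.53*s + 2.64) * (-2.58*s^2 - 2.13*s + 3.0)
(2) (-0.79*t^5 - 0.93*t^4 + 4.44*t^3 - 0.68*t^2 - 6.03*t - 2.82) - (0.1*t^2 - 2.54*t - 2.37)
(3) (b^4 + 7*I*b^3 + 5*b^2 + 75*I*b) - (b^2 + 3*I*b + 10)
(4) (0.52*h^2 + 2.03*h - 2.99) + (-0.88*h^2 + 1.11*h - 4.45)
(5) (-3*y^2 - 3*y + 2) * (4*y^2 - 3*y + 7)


(1) = -9.1848*s^5 - 0.0234*s^4 + 23.4483*s^3 - 10.2123*s^2 - 13.2132*s + 7.92
(2) = -0.79*t^5 - 0.93*t^4 + 4.44*t^3 - 0.78*t^2 - 3.49*t - 0.45
(3) = b^4 + 7*I*b^3 + 4*b^2 + 72*I*b - 10
(4) = -0.36*h^2 + 3.14*h - 7.44
(5) = -12*y^4 - 3*y^3 - 4*y^2 - 27*y + 14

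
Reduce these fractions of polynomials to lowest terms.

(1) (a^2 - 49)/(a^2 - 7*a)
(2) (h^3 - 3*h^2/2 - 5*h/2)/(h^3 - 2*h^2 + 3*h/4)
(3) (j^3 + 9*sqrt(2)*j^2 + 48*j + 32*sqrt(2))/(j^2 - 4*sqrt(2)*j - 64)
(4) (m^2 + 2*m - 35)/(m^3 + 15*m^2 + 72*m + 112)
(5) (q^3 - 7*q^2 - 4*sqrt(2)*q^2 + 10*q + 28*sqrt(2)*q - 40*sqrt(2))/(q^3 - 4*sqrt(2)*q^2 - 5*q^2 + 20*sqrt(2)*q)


(1) = (a + 7)/a
(2) = (4*h^2 - 6*h - 10)/(4*h^2 - 8*h + 3)
(3) = (j^2 + 5*sqrt(2)*j + 8)/(j - 8*sqrt(2))
(4) = (m - 5)/(m^2 + 8*m + 16)
(5) = (q - 2)/q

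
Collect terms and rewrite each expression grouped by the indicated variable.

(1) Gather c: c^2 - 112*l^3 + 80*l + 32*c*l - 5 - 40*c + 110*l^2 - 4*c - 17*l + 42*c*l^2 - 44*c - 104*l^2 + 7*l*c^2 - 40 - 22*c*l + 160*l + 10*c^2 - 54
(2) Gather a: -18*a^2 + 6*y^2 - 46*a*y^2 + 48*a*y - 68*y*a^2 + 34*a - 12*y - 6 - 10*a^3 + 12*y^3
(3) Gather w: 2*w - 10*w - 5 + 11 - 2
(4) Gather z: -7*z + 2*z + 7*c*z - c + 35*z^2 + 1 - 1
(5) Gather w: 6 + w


(1) = c^2*(7*l + 11) + c*(42*l^2 + 10*l - 88) - 112*l^3 + 6*l^2 + 223*l - 99
(2) = -10*a^3 + a^2*(-68*y - 18) + a*(-46*y^2 + 48*y + 34) + 12*y^3 + 6*y^2 - 12*y - 6
(3) = 4 - 8*w
(4) = -c + 35*z^2 + z*(7*c - 5)
(5) = w + 6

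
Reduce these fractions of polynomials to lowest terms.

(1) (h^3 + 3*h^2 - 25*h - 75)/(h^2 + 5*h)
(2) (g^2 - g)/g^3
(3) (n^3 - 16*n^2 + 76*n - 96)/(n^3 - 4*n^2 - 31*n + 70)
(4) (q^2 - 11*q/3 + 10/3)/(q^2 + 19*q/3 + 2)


(1) = (h^2 - 2*h - 15)/h
(2) = (g - 1)/g^2
(3) = (n^2 - 14*n + 48)/(n^2 - 2*n - 35)
(4) = (3*q^2 - 11*q + 10)/(3*q^2 + 19*q + 6)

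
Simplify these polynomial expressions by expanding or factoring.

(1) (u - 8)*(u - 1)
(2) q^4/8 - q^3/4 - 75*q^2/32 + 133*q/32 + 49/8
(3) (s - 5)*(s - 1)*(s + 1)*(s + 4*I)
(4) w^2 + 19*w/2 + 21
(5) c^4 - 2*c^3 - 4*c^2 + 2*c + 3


(1) = u^2 - 9*u + 8
(2) = (q/4 + 1)*(q/2 + 1/2)*(q - 7/2)^2
(3) = s^4 - 5*s^3 + 4*I*s^3 - s^2 - 20*I*s^2 + 5*s - 4*I*s + 20*I
(4) = (w + 7/2)*(w + 6)
(5) = (c - 3)*(c - 1)*(c + 1)^2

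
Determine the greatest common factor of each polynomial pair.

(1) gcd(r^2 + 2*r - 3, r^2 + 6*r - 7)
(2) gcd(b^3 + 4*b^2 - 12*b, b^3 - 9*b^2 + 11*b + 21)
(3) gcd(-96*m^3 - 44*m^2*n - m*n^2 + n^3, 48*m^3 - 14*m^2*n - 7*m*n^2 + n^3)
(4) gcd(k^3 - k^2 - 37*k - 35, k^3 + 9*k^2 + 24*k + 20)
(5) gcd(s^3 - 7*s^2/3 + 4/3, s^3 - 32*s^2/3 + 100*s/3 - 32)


(1) = r - 1
(2) = 1
(3) = gcd((-8*m + n)*(3*m + n)*(4*m + n), (-8*m + n)*(-2*m + n)*(3*m + n)) = 24*m^2 + 5*m*n - n^2
(4) = k + 5
(5) = s - 2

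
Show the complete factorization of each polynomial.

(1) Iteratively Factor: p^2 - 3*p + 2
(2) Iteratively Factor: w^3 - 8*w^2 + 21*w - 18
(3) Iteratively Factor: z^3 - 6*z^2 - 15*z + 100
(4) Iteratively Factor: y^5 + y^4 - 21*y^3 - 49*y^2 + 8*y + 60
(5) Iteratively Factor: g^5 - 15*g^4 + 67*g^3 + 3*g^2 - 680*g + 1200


(1) = (p - 2)*(p - 1)
(2) = (w - 3)*(w^2 - 5*w + 6) = (w - 3)^2*(w - 2)
(3) = (z + 4)*(z^2 - 10*z + 25) = (z - 5)*(z + 4)*(z - 5)
(4) = (y + 3)*(y^4 - 2*y^3 - 15*y^2 - 4*y + 20) = (y + 2)*(y + 3)*(y^3 - 4*y^2 - 7*y + 10) = (y - 5)*(y + 2)*(y + 3)*(y^2 + y - 2) = (y - 5)*(y + 2)^2*(y + 3)*(y - 1)
(5) = (g + 3)*(g^4 - 18*g^3 + 121*g^2 - 360*g + 400) = (g - 4)*(g + 3)*(g^3 - 14*g^2 + 65*g - 100) = (g - 5)*(g - 4)*(g + 3)*(g^2 - 9*g + 20) = (g - 5)^2*(g - 4)*(g + 3)*(g - 4)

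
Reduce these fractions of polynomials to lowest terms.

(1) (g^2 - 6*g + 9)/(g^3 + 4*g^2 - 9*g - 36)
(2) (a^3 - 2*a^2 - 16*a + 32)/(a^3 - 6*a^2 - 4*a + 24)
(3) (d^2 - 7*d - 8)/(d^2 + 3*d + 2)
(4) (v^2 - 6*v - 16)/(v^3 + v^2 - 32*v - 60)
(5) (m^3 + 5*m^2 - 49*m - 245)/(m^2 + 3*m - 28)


(1) = (g - 3)/(g^2 + 7*g + 12)
(2) = (a^2 - 16)/(a^2 - 4*a - 12)
(3) = (d - 8)/(d + 2)
(4) = (v - 8)/(v^2 - v - 30)
(5) = (m^2 - 2*m - 35)/(m - 4)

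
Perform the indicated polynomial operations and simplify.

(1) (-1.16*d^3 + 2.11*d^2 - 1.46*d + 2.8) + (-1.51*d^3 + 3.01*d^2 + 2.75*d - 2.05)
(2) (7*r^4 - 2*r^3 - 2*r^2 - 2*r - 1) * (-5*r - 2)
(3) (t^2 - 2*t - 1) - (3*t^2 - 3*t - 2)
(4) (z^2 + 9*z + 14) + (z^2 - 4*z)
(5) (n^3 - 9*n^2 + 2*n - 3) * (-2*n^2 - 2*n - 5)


(1) = -2.67*d^3 + 5.12*d^2 + 1.29*d + 0.75
(2) = -35*r^5 - 4*r^4 + 14*r^3 + 14*r^2 + 9*r + 2
(3) = -2*t^2 + t + 1
(4) = 2*z^2 + 5*z + 14
(5) = -2*n^5 + 16*n^4 + 9*n^3 + 47*n^2 - 4*n + 15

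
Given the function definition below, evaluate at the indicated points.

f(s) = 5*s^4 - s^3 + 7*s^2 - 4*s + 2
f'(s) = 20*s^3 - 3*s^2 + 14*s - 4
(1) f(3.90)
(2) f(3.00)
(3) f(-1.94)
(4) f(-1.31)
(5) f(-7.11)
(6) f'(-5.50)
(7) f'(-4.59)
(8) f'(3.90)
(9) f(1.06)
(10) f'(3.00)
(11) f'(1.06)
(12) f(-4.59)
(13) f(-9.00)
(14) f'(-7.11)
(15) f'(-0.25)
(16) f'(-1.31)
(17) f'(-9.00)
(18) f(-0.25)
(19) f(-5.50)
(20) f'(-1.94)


(1) = 1190.27
(2) = 431.00
(3) = 114.23
(4) = 36.23
(5) = 13521.30
(6) = -3499.25
(7) = -2065.52
(8) = 1191.35
(9) = 10.75
(10) = 551.00
(11) = 31.29
(12) = 2483.86
(13) = 34139.00
(14) = -7443.70
(15) = -8.00
(16) = -72.45
(17) = -14953.00
(18) = 3.47
(19) = 4977.44
(20) = -188.48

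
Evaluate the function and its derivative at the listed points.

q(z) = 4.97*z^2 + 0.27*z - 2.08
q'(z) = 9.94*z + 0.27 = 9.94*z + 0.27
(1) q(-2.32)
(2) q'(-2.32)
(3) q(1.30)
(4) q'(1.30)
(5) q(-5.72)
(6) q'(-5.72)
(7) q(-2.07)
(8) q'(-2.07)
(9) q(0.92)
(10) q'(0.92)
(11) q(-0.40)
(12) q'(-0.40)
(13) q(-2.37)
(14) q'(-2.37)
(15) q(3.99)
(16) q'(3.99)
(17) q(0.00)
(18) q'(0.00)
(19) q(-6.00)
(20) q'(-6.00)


(1) = 24.04
(2) = -22.79
(3) = 6.67
(4) = 13.19
(5) = 158.99
(6) = -56.59
(7) = 18.66
(8) = -20.31
(9) = 2.38
(10) = 9.41
(11) = -1.39
(12) = -3.71
(13) = 25.20
(14) = -23.29
(15) = 78.12
(16) = 39.93
(17) = -2.08
(18) = 0.27
(19) = 175.22
(20) = -59.37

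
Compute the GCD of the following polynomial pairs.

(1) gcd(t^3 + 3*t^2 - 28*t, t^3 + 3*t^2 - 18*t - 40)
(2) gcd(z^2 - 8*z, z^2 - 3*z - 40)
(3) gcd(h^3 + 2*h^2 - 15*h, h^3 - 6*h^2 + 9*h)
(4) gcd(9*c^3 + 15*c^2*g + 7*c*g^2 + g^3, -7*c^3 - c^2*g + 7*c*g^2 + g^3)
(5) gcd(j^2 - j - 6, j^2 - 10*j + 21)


(1) = gcd(t*(t - 4)*(t + 7), (t - 4)*(t + 2)*(t + 5)) = t - 4
(2) = z - 8
(3) = gcd(h*(h - 3)*(h + 5), h*(h - 3)^2) = h^2 - 3*h
(4) = gcd((c + g)*(3*c + g)^2, (-c + g)*(c + g)*(7*c + g)) = c + g
(5) = gcd((j - 3)*(j + 2), (j - 7)*(j - 3)) = j - 3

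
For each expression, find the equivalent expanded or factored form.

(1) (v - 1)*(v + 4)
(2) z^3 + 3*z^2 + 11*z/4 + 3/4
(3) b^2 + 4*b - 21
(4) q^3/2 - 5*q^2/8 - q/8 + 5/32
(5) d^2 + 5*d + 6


(1) = v^2 + 3*v - 4
(2) = (z + 1/2)*(z + 1)*(z + 3/2)
(3) = (b - 3)*(b + 7)
(4) = (q/2 + 1/4)*(q - 5/4)*(q - 1/2)
(5) = (d + 2)*(d + 3)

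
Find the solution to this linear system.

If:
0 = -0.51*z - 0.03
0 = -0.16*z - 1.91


Then:
No Solution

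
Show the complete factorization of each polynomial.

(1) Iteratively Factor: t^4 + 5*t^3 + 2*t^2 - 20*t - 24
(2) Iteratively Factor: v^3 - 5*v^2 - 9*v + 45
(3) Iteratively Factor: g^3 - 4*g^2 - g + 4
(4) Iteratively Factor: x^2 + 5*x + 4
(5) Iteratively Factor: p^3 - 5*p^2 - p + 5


(1) = (t + 3)*(t^3 + 2*t^2 - 4*t - 8) = (t + 2)*(t + 3)*(t^2 - 4) = (t + 2)^2*(t + 3)*(t - 2)
(2) = (v - 3)*(v^2 - 2*v - 15) = (v - 5)*(v - 3)*(v + 3)
(3) = (g - 4)*(g^2 - 1) = (g - 4)*(g + 1)*(g - 1)
(4) = (x + 1)*(x + 4)
(5) = (p - 5)*(p^2 - 1) = (p - 5)*(p + 1)*(p - 1)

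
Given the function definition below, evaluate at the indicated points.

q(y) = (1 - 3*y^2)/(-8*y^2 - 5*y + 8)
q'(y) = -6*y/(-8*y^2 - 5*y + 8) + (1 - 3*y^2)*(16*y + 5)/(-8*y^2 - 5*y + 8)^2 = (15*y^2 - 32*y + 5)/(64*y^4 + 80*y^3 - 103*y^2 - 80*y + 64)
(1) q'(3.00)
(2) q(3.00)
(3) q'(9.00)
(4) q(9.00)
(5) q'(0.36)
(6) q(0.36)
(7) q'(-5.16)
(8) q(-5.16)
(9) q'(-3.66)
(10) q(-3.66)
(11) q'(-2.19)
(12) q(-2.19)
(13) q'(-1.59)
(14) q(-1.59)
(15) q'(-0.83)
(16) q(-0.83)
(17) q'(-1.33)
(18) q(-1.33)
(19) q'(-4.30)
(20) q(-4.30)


(1) = 0.01
(2) = 0.33
(3) = 0.00
(4) = 0.35
(5) = -0.17
(6) = 0.12
(7) = 0.02
(8) = 0.44
(9) = 0.05
(10) = 0.48
(11) = 0.39
(12) = 0.69
(13) = 5.13
(14) = 1.54
(15) = 0.95
(16) = -0.16
(17) = 297.80
(18) = -8.63
(19) = 0.03
(20) = 0.46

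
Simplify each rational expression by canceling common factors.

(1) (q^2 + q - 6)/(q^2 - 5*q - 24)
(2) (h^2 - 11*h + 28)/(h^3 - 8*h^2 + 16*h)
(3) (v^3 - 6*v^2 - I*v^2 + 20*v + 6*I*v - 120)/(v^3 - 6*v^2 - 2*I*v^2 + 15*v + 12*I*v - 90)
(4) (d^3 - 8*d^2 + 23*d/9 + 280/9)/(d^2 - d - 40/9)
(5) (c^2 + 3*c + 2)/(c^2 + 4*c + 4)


(1) = (q - 2)/(q - 8)
(2) = (h - 7)/(h^2 - 4*h)
(3) = (v + 4*I)/(v + 3*I)
(4) = d - 7
(5) = (c + 1)/(c + 2)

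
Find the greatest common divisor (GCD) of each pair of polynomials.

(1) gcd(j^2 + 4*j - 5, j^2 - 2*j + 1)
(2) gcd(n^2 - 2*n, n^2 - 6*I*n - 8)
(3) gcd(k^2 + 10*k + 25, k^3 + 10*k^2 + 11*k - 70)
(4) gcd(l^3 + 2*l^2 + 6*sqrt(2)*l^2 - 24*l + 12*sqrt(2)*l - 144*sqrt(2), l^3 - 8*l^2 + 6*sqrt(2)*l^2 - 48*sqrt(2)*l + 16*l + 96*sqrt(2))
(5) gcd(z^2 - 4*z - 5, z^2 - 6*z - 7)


(1) = gcd((j - 1)*(j + 5), (j - 1)^2) = j - 1
(2) = gcd(n*(n - 2), (n - 4*I)*(n - 2*I)) = 1
(3) = gcd((k + 5)^2, (k - 2)*(k + 5)*(k + 7)) = k + 5
(4) = l^2 + l*(-4 + 6*sqrt(2)) - 24*sqrt(2)
(5) = gcd((z - 5)*(z + 1), (z - 7)*(z + 1)) = z + 1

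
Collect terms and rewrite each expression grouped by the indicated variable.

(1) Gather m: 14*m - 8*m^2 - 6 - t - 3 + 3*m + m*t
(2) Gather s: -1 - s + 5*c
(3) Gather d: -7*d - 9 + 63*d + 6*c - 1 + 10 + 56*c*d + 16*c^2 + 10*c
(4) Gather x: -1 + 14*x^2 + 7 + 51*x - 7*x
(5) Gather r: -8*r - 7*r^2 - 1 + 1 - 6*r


(1) = -8*m^2 + m*(t + 17) - t - 9
(2) = 5*c - s - 1
(3) = 16*c^2 + 16*c + d*(56*c + 56)
(4) = 14*x^2 + 44*x + 6
(5) = -7*r^2 - 14*r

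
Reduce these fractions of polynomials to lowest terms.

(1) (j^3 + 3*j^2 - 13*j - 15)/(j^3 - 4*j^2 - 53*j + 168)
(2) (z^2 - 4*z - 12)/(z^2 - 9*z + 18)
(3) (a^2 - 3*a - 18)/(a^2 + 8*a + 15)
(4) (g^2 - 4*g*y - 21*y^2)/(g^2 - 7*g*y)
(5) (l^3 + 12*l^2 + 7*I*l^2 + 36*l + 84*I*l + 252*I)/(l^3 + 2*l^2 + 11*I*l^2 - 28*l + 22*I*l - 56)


(1) = (j^2 + 6*j + 5)/(j^2 - j - 56)
(2) = (z + 2)/(z - 3)
(3) = (a - 6)/(a + 5)
(4) = (g + 3*y)/g
(5) = (l^2 + 12*l + 36)/(l^2 + l*(2 + 4*I) + 8*I)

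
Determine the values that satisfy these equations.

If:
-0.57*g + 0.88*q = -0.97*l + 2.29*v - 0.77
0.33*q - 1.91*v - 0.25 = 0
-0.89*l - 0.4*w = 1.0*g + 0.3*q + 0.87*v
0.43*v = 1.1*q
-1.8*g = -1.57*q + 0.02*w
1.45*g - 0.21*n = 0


Then:
g = -0.08
l = -1.12
n = -0.56
q = -0.05
v = -0.14
w = 3.05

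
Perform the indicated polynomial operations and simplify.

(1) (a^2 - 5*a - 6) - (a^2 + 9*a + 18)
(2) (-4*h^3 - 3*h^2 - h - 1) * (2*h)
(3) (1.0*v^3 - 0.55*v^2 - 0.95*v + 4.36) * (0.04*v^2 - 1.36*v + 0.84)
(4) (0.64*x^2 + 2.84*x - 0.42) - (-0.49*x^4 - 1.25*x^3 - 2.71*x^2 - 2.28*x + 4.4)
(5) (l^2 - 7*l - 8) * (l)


(1) = -14*a - 24
(2) = -8*h^4 - 6*h^3 - 2*h^2 - 2*h
(3) = 0.04*v^5 - 1.382*v^4 + 1.55*v^3 + 1.0044*v^2 - 6.7276*v + 3.6624
(4) = 0.49*x^4 + 1.25*x^3 + 3.35*x^2 + 5.12*x - 4.82
(5) = l^3 - 7*l^2 - 8*l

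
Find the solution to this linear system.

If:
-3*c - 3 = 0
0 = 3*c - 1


Then:
No Solution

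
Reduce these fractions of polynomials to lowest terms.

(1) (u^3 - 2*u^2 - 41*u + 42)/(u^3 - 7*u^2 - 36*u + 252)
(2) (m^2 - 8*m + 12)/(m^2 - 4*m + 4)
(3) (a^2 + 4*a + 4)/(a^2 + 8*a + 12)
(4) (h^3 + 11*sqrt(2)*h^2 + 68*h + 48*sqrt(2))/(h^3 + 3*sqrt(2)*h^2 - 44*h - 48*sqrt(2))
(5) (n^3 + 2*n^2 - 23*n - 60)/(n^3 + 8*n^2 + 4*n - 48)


(1) = (u - 1)/(u - 6)
(2) = (m - 6)/(m - 2)
(3) = (a + 2)/(a + 6)
(4) = (h + 4*sqrt(2))/(h - 4*sqrt(2))
(5) = (n^2 - 2*n - 15)/(n^2 + 4*n - 12)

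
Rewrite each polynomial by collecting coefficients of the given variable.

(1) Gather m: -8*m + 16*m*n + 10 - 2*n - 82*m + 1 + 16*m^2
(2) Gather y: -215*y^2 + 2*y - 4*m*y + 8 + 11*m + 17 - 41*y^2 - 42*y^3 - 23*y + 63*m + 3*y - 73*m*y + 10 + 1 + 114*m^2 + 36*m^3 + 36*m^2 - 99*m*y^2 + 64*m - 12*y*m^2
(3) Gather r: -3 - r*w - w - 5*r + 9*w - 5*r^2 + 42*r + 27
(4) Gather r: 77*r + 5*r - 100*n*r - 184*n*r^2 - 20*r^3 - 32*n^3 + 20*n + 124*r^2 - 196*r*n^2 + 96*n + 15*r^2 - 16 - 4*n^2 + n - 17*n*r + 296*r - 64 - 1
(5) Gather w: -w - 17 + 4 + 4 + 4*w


(1) = 16*m^2 + m*(16*n - 90) - 2*n + 11
(2) = 36*m^3 + 150*m^2 + 138*m - 42*y^3 + y^2*(-99*m - 256) + y*(-12*m^2 - 77*m - 18) + 36
(3) = -5*r^2 + r*(37 - w) + 8*w + 24
(4) = -32*n^3 - 4*n^2 + 117*n - 20*r^3 + r^2*(139 - 184*n) + r*(-196*n^2 - 117*n + 378) - 81
(5) = 3*w - 9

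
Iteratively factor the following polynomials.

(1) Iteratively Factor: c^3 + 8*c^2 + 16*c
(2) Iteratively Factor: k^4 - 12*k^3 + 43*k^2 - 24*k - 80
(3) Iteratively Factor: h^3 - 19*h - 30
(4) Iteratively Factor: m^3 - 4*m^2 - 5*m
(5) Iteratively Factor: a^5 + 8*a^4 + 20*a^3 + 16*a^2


(1) = (c)*(c^2 + 8*c + 16) = c*(c + 4)*(c + 4)
(2) = (k + 1)*(k^3 - 13*k^2 + 56*k - 80) = (k - 5)*(k + 1)*(k^2 - 8*k + 16) = (k - 5)*(k - 4)*(k + 1)*(k - 4)
(3) = (h + 3)*(h^2 - 3*h - 10) = (h + 2)*(h + 3)*(h - 5)
(4) = (m - 5)*(m^2 + m) = (m - 5)*(m + 1)*(m)
(5) = (a + 2)*(a^4 + 6*a^3 + 8*a^2) = a*(a + 2)*(a^3 + 6*a^2 + 8*a) = a^2*(a + 2)*(a^2 + 6*a + 8) = a^2*(a + 2)*(a + 4)*(a + 2)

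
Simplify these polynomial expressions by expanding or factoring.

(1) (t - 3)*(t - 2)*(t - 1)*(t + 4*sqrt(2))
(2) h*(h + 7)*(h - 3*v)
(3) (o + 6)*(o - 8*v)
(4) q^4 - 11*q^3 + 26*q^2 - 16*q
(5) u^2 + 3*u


(1) = t^4 - 6*t^3 + 4*sqrt(2)*t^3 - 24*sqrt(2)*t^2 + 11*t^2 - 6*t + 44*sqrt(2)*t - 24*sqrt(2)
(2) = h^3 - 3*h^2*v + 7*h^2 - 21*h*v
(3) = o^2 - 8*o*v + 6*o - 48*v
(4) = q*(q - 8)*(q - 2)*(q - 1)
(5) = u*(u + 3)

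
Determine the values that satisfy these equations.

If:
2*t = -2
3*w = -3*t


Then:
t = -1
w = 1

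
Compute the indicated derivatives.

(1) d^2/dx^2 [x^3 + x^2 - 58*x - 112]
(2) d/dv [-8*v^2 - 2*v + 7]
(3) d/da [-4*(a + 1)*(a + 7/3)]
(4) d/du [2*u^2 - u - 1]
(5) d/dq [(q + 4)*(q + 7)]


(1) = 6*x + 2
(2) = -16*v - 2
(3) = -8*a - 40/3
(4) = 4*u - 1
(5) = 2*q + 11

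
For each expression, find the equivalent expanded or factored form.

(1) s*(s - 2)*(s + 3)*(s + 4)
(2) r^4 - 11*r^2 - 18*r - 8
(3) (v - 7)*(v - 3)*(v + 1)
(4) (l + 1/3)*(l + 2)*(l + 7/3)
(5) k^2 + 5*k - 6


(1) = s^4 + 5*s^3 - 2*s^2 - 24*s
(2) = (r - 4)*(r + 1)^2*(r + 2)
(3) = v^3 - 9*v^2 + 11*v + 21
(4) = l^3 + 14*l^2/3 + 55*l/9 + 14/9
(5) = (k - 1)*(k + 6)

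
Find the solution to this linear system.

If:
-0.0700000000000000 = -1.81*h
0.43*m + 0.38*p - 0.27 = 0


Then:
h = 0.04
m = 0.627906976744186 - 0.883720930232558*p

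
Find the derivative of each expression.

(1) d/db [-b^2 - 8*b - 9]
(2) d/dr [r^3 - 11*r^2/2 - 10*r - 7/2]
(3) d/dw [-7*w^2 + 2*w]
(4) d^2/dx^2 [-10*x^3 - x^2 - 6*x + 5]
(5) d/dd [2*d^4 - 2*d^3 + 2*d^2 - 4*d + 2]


(1) = -2*b - 8
(2) = 3*r^2 - 11*r - 10
(3) = 2 - 14*w
(4) = -60*x - 2
(5) = 8*d^3 - 6*d^2 + 4*d - 4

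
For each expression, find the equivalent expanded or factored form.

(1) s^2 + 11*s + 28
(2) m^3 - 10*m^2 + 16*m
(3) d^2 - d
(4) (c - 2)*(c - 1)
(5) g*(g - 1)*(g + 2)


(1) = (s + 4)*(s + 7)
(2) = m*(m - 8)*(m - 2)
(3) = d*(d - 1)
(4) = c^2 - 3*c + 2
(5) = g^3 + g^2 - 2*g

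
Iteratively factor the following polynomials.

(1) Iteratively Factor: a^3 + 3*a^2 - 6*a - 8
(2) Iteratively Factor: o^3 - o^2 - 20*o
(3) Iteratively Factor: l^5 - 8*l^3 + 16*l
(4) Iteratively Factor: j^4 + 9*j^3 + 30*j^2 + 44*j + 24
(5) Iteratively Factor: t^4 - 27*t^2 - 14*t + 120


(1) = (a + 4)*(a^2 - a - 2) = (a + 1)*(a + 4)*(a - 2)
(2) = (o + 4)*(o^2 - 5*o) = (o - 5)*(o + 4)*(o)
(3) = (l - 2)*(l^4 + 2*l^3 - 4*l^2 - 8*l) = l*(l - 2)*(l^3 + 2*l^2 - 4*l - 8) = l*(l - 2)^2*(l^2 + 4*l + 4) = l*(l - 2)^2*(l + 2)*(l + 2)
(4) = (j + 3)*(j^3 + 6*j^2 + 12*j + 8) = (j + 2)*(j + 3)*(j^2 + 4*j + 4) = (j + 2)^2*(j + 3)*(j + 2)
(5) = (t - 5)*(t^3 + 5*t^2 - 2*t - 24) = (t - 5)*(t + 3)*(t^2 + 2*t - 8) = (t - 5)*(t - 2)*(t + 3)*(t + 4)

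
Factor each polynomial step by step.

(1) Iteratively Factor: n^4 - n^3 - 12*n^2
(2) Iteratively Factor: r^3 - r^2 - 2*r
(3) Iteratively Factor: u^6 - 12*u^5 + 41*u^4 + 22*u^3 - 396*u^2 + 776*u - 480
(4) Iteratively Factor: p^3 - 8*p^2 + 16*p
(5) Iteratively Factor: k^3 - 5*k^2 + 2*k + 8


(1) = (n)*(n^3 - n^2 - 12*n) = n^2*(n^2 - n - 12) = n^2*(n + 3)*(n - 4)
(2) = (r - 2)*(r^2 + r) = r*(r - 2)*(r + 1)
(3) = (u - 2)*(u^5 - 10*u^4 + 21*u^3 + 64*u^2 - 268*u + 240) = (u - 2)*(u + 3)*(u^4 - 13*u^3 + 60*u^2 - 116*u + 80) = (u - 4)*(u - 2)*(u + 3)*(u^3 - 9*u^2 + 24*u - 20) = (u - 5)*(u - 4)*(u - 2)*(u + 3)*(u^2 - 4*u + 4) = (u - 5)*(u - 4)*(u - 2)^2*(u + 3)*(u - 2)
(4) = (p - 4)*(p^2 - 4*p) = (p - 4)^2*(p)
(5) = (k - 4)*(k^2 - k - 2) = (k - 4)*(k + 1)*(k - 2)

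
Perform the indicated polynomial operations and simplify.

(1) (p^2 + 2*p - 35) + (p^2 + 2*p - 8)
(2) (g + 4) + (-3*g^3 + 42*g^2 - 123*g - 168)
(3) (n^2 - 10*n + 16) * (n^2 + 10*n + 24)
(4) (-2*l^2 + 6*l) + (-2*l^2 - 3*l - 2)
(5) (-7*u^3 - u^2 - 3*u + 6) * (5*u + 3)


(1) = 2*p^2 + 4*p - 43
(2) = -3*g^3 + 42*g^2 - 122*g - 164
(3) = n^4 - 60*n^2 - 80*n + 384
(4) = -4*l^2 + 3*l - 2
(5) = -35*u^4 - 26*u^3 - 18*u^2 + 21*u + 18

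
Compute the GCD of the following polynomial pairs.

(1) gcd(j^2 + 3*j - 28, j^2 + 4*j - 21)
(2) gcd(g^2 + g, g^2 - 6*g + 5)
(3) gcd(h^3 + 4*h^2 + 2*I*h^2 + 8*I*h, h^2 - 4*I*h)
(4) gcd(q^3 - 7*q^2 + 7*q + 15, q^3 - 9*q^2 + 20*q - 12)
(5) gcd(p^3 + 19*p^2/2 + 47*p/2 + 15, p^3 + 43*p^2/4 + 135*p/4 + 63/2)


(1) = j + 7
(2) = gcd(g*(g + 1), (g - 5)*(g - 1)) = 1
(3) = h
(4) = 1
(5) = p + 6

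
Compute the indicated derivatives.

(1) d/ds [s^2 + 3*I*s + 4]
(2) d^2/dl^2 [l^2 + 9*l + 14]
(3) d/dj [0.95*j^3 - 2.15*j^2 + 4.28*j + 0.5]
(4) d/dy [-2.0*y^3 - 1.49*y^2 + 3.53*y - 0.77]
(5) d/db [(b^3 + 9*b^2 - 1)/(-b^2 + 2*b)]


(1) = 2*s + 3*I
(2) = 2
(3) = 2.85*j^2 - 4.3*j + 4.28
(4) = -6.0*y^2 - 2.98*y + 3.53
(5) = (-b^4 + 4*b^3 + 18*b^2 - 2*b + 2)/(b^2*(b^2 - 4*b + 4))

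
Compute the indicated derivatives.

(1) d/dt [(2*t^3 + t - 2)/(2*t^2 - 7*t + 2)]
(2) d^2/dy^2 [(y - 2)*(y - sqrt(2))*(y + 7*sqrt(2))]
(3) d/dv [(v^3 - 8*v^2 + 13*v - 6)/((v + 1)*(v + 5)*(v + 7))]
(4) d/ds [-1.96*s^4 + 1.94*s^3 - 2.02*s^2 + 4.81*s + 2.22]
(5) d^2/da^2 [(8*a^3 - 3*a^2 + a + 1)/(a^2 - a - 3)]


(1) = 2*(2*t^4 - 14*t^3 + 5*t^2 + 4*t - 6)/(4*t^4 - 28*t^3 + 57*t^2 - 28*t + 4)
(2) = 6*y - 4 + 12*sqrt(2)
(3) = (21*v^4 + 68*v^3 - 422*v^2 - 404*v + 737)/(v^6 + 26*v^5 + 263*v^4 + 1292*v^3 + 3119*v^2 + 3290*v + 1225)
(4) = -7.84*s^3 + 5.82*s^2 - 4.04*s + 4.81
(5) = 4*(15*a^3 + 24*a^2 + 111*a - 13)/(a^6 - 3*a^5 - 6*a^4 + 17*a^3 + 18*a^2 - 27*a - 27)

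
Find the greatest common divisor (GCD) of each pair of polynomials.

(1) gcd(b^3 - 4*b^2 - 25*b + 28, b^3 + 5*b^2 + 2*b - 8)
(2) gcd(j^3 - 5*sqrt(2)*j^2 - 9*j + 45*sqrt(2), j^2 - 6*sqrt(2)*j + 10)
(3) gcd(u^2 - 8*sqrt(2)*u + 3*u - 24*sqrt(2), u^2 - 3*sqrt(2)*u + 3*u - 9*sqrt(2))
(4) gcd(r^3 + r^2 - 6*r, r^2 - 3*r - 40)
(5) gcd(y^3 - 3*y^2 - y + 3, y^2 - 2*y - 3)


(1) = gcd((b - 7)*(b - 1)*(b + 4), (b - 1)*(b + 2)*(b + 4)) = b^2 + 3*b - 4
(2) = j - 5*sqrt(2)
(3) = gcd((u + 3)*(u - 8*sqrt(2)), (u + 3)*(u - 3*sqrt(2))) = u + 3
(4) = gcd(r*(r - 2)*(r + 3), (r - 8)*(r + 5)) = 1
(5) = y^2 - 2*y - 3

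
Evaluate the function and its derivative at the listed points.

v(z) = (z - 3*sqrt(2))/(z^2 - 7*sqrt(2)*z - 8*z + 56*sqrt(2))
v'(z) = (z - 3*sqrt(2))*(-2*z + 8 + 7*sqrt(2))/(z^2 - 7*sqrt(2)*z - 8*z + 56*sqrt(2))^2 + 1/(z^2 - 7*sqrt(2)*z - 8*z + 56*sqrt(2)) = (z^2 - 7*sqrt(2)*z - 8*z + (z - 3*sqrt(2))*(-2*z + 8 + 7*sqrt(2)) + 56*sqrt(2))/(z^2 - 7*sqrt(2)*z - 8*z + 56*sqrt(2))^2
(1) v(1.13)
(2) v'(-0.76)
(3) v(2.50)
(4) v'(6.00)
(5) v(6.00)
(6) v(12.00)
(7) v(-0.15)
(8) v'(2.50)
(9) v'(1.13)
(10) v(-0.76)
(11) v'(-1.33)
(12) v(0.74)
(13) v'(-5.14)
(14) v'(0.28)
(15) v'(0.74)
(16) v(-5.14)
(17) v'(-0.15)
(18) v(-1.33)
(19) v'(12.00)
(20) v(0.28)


(1) = -0.05
(2) = -0.00
(3) = -0.04
(4) = 0.30
(5) = 0.23
(6) = 0.92
(7) = -0.05
(8) = 0.01
(9) = 0.00
(10) = -0.05
(11) = -0.00
(12) = -0.05
(13) = -0.00
(14) = 0.00
(15) = 0.00
(16) = -0.05
(17) = 0.00
(18) = -0.05
(19) = -0.55
(20) = -0.05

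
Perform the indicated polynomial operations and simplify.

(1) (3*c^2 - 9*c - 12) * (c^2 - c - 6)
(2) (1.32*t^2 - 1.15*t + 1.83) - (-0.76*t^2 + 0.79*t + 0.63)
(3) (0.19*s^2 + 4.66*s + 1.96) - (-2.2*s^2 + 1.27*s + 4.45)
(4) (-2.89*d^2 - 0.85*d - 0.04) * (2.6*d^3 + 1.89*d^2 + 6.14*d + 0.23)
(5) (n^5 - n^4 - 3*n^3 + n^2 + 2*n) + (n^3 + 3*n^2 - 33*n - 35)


(1) = 3*c^4 - 12*c^3 - 21*c^2 + 66*c + 72
(2) = 2.08*t^2 - 1.94*t + 1.2
(3) = 2.39*s^2 + 3.39*s - 2.49
(4) = -7.514*d^5 - 7.6721*d^4 - 19.4551*d^3 - 5.9593*d^2 - 0.4411*d - 0.0092
(5) = n^5 - n^4 - 2*n^3 + 4*n^2 - 31*n - 35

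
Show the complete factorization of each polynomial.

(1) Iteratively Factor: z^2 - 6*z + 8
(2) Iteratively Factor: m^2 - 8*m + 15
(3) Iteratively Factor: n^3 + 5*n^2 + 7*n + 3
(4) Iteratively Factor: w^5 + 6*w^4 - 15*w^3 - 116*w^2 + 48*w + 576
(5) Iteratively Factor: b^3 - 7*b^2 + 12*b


(1) = (z - 2)*(z - 4)
(2) = (m - 5)*(m - 3)
(3) = (n + 3)*(n^2 + 2*n + 1) = (n + 1)*(n + 3)*(n + 1)
(4) = (w - 3)*(w^4 + 9*w^3 + 12*w^2 - 80*w - 192) = (w - 3)*(w + 4)*(w^3 + 5*w^2 - 8*w - 48) = (w - 3)^2*(w + 4)*(w^2 + 8*w + 16) = (w - 3)^2*(w + 4)^2*(w + 4)
(5) = (b - 4)*(b^2 - 3*b) = (b - 4)*(b - 3)*(b)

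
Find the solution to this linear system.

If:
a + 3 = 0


Then:
a = -3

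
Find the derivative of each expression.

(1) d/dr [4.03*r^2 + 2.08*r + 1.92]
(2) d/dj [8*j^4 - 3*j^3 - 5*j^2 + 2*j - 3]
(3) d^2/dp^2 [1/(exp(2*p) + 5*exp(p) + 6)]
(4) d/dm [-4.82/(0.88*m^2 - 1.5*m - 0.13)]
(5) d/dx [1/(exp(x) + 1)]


(1) = 8.06*r + 2.08
(2) = 32*j^3 - 9*j^2 - 10*j + 2
(3) = (2*(2*exp(p) + 5)^2*exp(p) - (4*exp(p) + 5)*(exp(2*p) + 5*exp(p) + 6))*exp(p)/(exp(2*p) + 5*exp(p) + 6)^3
(4) = (8.4832*m - 7.23)/(-0.88*m^2 + 1.5*m + 0.13)^2
(5) = -1/(4*cosh(x/2)^2)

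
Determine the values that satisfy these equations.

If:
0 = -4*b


Then:
b = 0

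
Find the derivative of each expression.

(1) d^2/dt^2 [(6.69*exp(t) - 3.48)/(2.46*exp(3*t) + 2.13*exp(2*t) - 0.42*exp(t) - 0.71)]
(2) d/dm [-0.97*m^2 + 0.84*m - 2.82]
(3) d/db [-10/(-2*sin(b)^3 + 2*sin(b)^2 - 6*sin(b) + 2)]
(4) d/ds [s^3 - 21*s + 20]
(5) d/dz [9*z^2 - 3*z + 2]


(1) = (161.940816*exp(6*t) - 84.373326*exp(5*t) - 142.579251*exp(4*t) + 101.9241*exp(3*t) + 15.339834*exp(2*t) - 23.660046*exp(t) + 4.410165)*exp(t)/(14.886936*exp(9*t) + 38.669724*exp(8*t) + 25.857306*exp(7*t) - 16.430607*exp(6*t) - 26.73621*exp(5*t) - 4.134969*exp(4*t) + 7.457166*exp(3*t) + 2.845467*exp(2*t) - 0.635166*exp(t) - 0.357911)
(2) = 0.84 - 1.94*m
(3) = 5*(-3*sin(b)^2 + 2*sin(b) - 3)*cos(b)/(sin(b)^3 - sin(b)^2 + 3*sin(b) - 1)^2
(4) = 3*s^2 - 21
(5) = 18*z - 3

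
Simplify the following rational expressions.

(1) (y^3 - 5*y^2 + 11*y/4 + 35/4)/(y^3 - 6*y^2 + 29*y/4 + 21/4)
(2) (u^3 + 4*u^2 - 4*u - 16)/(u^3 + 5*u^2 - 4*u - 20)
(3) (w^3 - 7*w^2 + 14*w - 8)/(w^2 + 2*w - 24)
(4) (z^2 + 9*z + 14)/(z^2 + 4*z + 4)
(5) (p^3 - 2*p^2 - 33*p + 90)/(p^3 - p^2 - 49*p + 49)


(1) = (2*y^2 - 3*y - 5)/(2*y^2 - 5*y - 3)
(2) = (u + 4)/(u + 5)
(3) = (w^2 - 3*w + 2)/(w + 6)
(4) = (z + 7)/(z + 2)
(5) = (p^3 - 2*p^2 - 33*p + 90)/(p^3 - p^2 - 49*p + 49)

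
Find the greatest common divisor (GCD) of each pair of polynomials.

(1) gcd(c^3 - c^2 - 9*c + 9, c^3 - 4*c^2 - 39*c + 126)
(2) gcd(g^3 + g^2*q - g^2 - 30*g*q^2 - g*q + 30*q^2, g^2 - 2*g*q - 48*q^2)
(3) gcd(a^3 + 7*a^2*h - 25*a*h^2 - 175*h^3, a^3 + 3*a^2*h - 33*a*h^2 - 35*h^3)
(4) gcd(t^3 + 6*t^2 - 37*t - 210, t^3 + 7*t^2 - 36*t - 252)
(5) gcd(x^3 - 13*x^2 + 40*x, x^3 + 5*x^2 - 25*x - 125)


(1) = c - 3
(2) = g + 6*q
(3) = a^2 + 2*a*h - 35*h^2
(4) = gcd((t - 6)*(t + 5)*(t + 7), (t - 6)*(t + 6)*(t + 7)) = t^2 + t - 42
(5) = gcd(x*(x - 8)*(x - 5), (x - 5)*(x + 5)^2) = x - 5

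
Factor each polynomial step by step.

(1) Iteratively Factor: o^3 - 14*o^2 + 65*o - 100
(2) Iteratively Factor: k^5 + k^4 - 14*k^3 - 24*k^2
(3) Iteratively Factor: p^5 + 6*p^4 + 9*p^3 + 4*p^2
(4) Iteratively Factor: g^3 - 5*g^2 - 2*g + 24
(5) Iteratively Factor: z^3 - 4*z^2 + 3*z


(1) = (o - 5)*(o^2 - 9*o + 20) = (o - 5)^2*(o - 4)
(2) = (k)*(k^4 + k^3 - 14*k^2 - 24*k) = k*(k + 3)*(k^3 - 2*k^2 - 8*k) = k^2*(k + 3)*(k^2 - 2*k - 8) = k^2*(k - 4)*(k + 3)*(k + 2)
(3) = (p)*(p^4 + 6*p^3 + 9*p^2 + 4*p) = p^2*(p^3 + 6*p^2 + 9*p + 4) = p^2*(p + 1)*(p^2 + 5*p + 4) = p^2*(p + 1)^2*(p + 4)
(4) = (g + 2)*(g^2 - 7*g + 12) = (g - 4)*(g + 2)*(g - 3)
(5) = (z)*(z^2 - 4*z + 3) = z*(z - 3)*(z - 1)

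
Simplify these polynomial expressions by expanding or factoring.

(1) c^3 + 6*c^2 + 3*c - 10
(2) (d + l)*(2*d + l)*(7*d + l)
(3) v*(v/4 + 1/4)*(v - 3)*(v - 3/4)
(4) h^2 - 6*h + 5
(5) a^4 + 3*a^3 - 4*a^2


(1) = (c - 1)*(c + 2)*(c + 5)
(2) = 14*d^3 + 23*d^2*l + 10*d*l^2 + l^3
(3) = v^4/4 - 11*v^3/16 - 3*v^2/8 + 9*v/16
(4) = (h - 5)*(h - 1)
(5) = a^2*(a - 1)*(a + 4)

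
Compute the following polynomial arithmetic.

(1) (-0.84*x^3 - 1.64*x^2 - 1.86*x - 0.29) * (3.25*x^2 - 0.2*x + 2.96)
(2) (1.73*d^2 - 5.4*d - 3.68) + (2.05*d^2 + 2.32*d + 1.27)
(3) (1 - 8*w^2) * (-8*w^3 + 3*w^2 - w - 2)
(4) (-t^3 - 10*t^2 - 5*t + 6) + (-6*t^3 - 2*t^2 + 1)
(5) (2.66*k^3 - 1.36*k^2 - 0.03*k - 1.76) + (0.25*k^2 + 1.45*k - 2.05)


(1) = -2.73*x^5 - 5.162*x^4 - 8.2034*x^3 - 5.4249*x^2 - 5.4476*x - 0.8584
(2) = 3.78*d^2 - 3.08*d - 2.41
(3) = 64*w^5 - 24*w^4 + 19*w^2 - w - 2
(4) = -7*t^3 - 12*t^2 - 5*t + 7
(5) = 2.66*k^3 - 1.11*k^2 + 1.42*k - 3.81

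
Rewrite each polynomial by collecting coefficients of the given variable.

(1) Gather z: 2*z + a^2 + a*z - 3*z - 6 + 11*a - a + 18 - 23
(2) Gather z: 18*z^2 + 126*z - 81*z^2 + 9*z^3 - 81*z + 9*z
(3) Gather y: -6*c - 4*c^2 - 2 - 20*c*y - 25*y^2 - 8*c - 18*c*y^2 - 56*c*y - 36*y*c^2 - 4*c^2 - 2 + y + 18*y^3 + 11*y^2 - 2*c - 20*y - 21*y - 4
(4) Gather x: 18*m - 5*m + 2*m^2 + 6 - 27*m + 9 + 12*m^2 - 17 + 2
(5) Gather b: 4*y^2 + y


(1) = a^2 + 10*a + z*(a - 1) - 11
(2) = 9*z^3 - 63*z^2 + 54*z
(3) = -8*c^2 - 16*c + 18*y^3 + y^2*(-18*c - 14) + y*(-36*c^2 - 76*c - 40) - 8
(4) = 14*m^2 - 14*m
(5) = 4*y^2 + y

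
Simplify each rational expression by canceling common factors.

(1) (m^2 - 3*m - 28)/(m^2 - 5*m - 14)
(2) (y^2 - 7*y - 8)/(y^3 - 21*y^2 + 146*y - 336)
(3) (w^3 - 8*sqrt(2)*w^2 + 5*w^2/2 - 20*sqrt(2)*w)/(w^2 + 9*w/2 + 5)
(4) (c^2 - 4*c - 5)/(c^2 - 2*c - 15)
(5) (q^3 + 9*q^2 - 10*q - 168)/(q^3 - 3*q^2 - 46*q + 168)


(1) = (m + 4)/(m + 2)
(2) = (y + 1)/(y^2 - 13*y + 42)
(3) = (4*w^2 - 32*sqrt(2)*w)/(4*w + 8)
(4) = (c + 1)/(c + 3)
(5) = (q + 6)/(q - 6)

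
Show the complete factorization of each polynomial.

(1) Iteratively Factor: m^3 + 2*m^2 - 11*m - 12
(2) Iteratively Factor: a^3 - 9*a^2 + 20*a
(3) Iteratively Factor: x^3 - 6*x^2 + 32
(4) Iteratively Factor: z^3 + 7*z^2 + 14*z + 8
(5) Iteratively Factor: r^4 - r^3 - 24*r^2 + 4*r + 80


(1) = (m - 3)*(m^2 + 5*m + 4) = (m - 3)*(m + 1)*(m + 4)
(2) = (a - 4)*(a^2 - 5*a) = (a - 5)*(a - 4)*(a)
(3) = (x - 4)*(x^2 - 2*x - 8) = (x - 4)*(x + 2)*(x - 4)
(4) = (z + 4)*(z^2 + 3*z + 2) = (z + 2)*(z + 4)*(z + 1)
(5) = (r - 2)*(r^3 + r^2 - 22*r - 40) = (r - 5)*(r - 2)*(r^2 + 6*r + 8) = (r - 5)*(r - 2)*(r + 4)*(r + 2)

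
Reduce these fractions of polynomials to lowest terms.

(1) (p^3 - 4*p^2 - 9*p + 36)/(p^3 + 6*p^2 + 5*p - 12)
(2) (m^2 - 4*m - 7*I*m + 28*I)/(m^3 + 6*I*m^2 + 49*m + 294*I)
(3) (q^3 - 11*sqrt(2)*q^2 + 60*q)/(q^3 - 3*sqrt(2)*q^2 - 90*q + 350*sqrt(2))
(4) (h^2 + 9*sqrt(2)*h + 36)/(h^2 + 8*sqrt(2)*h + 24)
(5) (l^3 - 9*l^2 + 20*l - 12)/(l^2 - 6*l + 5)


(1) = (p^2 - 7*p + 12)/(p^2 + 3*p - 4)
(2) = (m - 4)/(m^2 + 13*I*m - 42)
(3) = (q^2 - 6*sqrt(2)*q)/(q^2 + 2*sqrt(2)*q - 70)
(4) = (h + 3*sqrt(2))/(h + 2*sqrt(2))
(5) = (l^2 - 8*l + 12)/(l - 5)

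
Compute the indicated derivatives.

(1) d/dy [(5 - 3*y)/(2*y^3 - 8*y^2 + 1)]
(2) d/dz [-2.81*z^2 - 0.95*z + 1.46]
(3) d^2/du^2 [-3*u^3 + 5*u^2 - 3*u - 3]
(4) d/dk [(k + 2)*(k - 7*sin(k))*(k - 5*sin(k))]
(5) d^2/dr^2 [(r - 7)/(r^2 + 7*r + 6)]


(1) = (-6*y^3 + 24*y^2 + 2*y*(3*y - 8)*(3*y - 5) - 3)/(2*y^3 - 8*y^2 + 1)^2
(2) = -5.62*z - 0.95
(3) = 10 - 18*u
(4) = -(k + 2)*(k - 7*sin(k))*(5*cos(k) - 1) - (k + 2)*(k - 5*sin(k))*(7*cos(k) - 1) + (k - 7*sin(k))*(k - 5*sin(k))
(5) = 2*(-3*r*(r^2 + 7*r + 6) + (r - 7)*(2*r + 7)^2)/(r^2 + 7*r + 6)^3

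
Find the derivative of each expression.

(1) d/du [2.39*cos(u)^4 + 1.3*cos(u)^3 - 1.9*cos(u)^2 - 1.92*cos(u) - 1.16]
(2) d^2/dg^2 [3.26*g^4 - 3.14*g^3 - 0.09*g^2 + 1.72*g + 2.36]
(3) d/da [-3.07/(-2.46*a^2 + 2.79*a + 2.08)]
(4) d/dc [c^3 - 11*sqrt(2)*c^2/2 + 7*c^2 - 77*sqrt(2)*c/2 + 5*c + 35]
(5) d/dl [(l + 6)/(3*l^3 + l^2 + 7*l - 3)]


(1) = (-9.56*cos(u)^3 - 3.9*cos(u)^2 + 3.8*cos(u) + 1.92)*sin(u)
(2) = 39.12*g^2 - 18.84*g - 0.18
(3) = (8.5653 - 15.1044*a)/(-2.46*a^2 + 2.79*a + 2.08)^2
(4) = 3*c^2 - 11*sqrt(2)*c + 14*c - 77*sqrt(2)/2 + 5
(5) = (3*l^3 + l^2 + 7*l - (l + 6)*(9*l^2 + 2*l + 7) - 3)/(3*l^3 + l^2 + 7*l - 3)^2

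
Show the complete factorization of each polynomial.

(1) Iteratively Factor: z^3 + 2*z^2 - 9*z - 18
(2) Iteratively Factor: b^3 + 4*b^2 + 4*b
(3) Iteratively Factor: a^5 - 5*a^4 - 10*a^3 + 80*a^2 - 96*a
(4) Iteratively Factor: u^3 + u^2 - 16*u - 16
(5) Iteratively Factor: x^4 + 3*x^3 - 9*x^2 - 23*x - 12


(1) = (z - 3)*(z^2 + 5*z + 6) = (z - 3)*(z + 2)*(z + 3)
(2) = (b + 2)*(b^2 + 2*b) = b*(b + 2)*(b + 2)
(3) = (a - 4)*(a^4 - a^3 - 14*a^2 + 24*a) = (a - 4)*(a + 4)*(a^3 - 5*a^2 + 6*a) = (a - 4)*(a - 3)*(a + 4)*(a^2 - 2*a) = (a - 4)*(a - 3)*(a - 2)*(a + 4)*(a)
(4) = (u - 4)*(u^2 + 5*u + 4) = (u - 4)*(u + 4)*(u + 1)
(5) = (x + 4)*(x^3 - x^2 - 5*x - 3) = (x + 1)*(x + 4)*(x^2 - 2*x - 3) = (x + 1)^2*(x + 4)*(x - 3)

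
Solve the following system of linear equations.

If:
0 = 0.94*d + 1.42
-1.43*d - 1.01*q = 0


Then:
d = -1.51
q = 2.14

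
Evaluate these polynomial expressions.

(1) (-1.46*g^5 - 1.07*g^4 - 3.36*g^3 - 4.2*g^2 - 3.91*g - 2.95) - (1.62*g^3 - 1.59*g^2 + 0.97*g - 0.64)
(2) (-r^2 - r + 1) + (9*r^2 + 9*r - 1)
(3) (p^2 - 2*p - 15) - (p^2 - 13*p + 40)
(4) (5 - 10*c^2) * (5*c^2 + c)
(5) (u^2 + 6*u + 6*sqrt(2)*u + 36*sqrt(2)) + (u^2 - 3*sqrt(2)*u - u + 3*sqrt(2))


(1) = -1.46*g^5 - 1.07*g^4 - 4.98*g^3 - 2.61*g^2 - 4.88*g - 2.31
(2) = 8*r^2 + 8*r
(3) = 11*p - 55
(4) = -50*c^4 - 10*c^3 + 25*c^2 + 5*c
(5) = 2*u^2 + 3*sqrt(2)*u + 5*u + 39*sqrt(2)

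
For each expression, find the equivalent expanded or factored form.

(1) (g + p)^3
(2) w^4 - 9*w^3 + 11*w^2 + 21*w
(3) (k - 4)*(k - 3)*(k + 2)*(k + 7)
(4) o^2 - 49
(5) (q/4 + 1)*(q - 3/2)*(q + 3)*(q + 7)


(1) = g^3 + 3*g^2*p + 3*g*p^2 + p^3
(2) = w*(w - 7)*(w - 3)*(w + 1)
(3) = k^4 + 2*k^3 - 37*k^2 + 10*k + 168
(4) = (o - 7)*(o + 7)
(5) = q^4/4 + 25*q^3/8 + 10*q^2 - 15*q/8 - 63/2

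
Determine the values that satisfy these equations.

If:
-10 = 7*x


Then:
x = -10/7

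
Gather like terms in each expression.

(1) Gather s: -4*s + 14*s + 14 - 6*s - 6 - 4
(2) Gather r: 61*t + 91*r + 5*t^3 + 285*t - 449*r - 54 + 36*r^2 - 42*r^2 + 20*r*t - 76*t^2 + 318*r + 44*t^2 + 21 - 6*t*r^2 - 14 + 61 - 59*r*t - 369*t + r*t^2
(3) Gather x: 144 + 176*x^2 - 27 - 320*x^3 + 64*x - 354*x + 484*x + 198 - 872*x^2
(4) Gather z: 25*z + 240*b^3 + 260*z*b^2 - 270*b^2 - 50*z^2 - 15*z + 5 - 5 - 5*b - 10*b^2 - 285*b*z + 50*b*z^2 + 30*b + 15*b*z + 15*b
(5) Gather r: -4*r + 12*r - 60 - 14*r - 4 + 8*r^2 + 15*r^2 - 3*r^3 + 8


(1) = 4*s + 4
(2) = r^2*(-6*t - 6) + r*(t^2 - 39*t - 40) + 5*t^3 - 32*t^2 - 23*t + 14
(3) = -320*x^3 - 696*x^2 + 194*x + 315
(4) = 240*b^3 - 280*b^2 + 40*b + z^2*(50*b - 50) + z*(260*b^2 - 270*b + 10)
(5) = -3*r^3 + 23*r^2 - 6*r - 56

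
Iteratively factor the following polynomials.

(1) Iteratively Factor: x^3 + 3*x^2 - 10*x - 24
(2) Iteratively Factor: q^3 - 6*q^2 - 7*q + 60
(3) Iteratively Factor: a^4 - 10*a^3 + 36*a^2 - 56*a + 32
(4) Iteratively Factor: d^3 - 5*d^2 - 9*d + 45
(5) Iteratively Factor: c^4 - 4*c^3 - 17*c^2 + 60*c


(1) = (x - 3)*(x^2 + 6*x + 8) = (x - 3)*(x + 4)*(x + 2)
(2) = (q - 4)*(q^2 - 2*q - 15) = (q - 5)*(q - 4)*(q + 3)
(3) = (a - 2)*(a^3 - 8*a^2 + 20*a - 16) = (a - 2)^2*(a^2 - 6*a + 8) = (a - 2)^3*(a - 4)
(4) = (d + 3)*(d^2 - 8*d + 15) = (d - 3)*(d + 3)*(d - 5)
(5) = (c)*(c^3 - 4*c^2 - 17*c + 60) = c*(c - 3)*(c^2 - c - 20) = c*(c - 5)*(c - 3)*(c + 4)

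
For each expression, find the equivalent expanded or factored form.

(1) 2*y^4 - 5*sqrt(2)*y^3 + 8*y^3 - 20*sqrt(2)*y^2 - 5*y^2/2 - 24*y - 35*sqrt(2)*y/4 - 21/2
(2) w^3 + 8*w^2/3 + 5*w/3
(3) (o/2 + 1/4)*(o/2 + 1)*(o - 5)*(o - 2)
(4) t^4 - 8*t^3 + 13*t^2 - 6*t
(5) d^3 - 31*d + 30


(1) = (y + 7/2)*(y - 3*sqrt(2))*(sqrt(2)*y + 1)*(sqrt(2)*y + sqrt(2)/2)
(2) = w*(w + 1)*(w + 5/3)
(3) = o^4/4 - 9*o^3/8 - 13*o^2/8 + 9*o/2 + 5/2
(4) = t*(t - 6)*(t - 1)^2
(5) = (d - 5)*(d - 1)*(d + 6)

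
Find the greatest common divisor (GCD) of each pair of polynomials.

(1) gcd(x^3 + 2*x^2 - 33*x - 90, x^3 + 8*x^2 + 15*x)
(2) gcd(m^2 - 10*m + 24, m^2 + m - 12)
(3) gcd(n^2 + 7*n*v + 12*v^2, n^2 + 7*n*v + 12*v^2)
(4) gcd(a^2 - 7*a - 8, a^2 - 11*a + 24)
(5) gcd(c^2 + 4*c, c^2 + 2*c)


(1) = gcd((x - 6)*(x + 3)*(x + 5), x*(x + 3)*(x + 5)) = x^2 + 8*x + 15
(2) = 1
(3) = n^2 + 7*n*v + 12*v^2
(4) = a - 8
(5) = c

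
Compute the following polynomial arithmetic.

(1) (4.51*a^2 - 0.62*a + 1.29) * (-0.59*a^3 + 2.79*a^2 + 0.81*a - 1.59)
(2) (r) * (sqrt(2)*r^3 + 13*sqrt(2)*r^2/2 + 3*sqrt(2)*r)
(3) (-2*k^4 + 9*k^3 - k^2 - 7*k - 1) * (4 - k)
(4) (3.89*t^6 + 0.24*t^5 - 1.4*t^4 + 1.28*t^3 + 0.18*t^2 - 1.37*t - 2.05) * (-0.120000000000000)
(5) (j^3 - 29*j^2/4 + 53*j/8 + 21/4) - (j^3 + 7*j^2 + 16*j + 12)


(1) = -2.6609*a^5 + 12.9487*a^4 + 1.1622*a^3 - 4.074*a^2 + 2.0307*a - 2.0511
(2) = sqrt(2)*r^4 + 13*sqrt(2)*r^3/2 + 3*sqrt(2)*r^2
(3) = 2*k^5 - 17*k^4 + 37*k^3 + 3*k^2 - 27*k - 4
(4) = -0.4668*t^6 - 0.0288*t^5 + 0.168*t^4 - 0.1536*t^3 - 0.0216*t^2 + 0.1644*t + 0.246
(5) = -57*j^2/4 - 75*j/8 - 27/4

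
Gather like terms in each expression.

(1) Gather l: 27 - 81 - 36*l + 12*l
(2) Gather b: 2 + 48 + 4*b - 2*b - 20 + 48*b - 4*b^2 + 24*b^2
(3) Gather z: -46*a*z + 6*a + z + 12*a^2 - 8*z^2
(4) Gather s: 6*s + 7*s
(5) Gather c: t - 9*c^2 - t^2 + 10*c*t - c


(1) = -24*l - 54
(2) = 20*b^2 + 50*b + 30
(3) = 12*a^2 + 6*a - 8*z^2 + z*(1 - 46*a)
(4) = 13*s
(5) = -9*c^2 + c*(10*t - 1) - t^2 + t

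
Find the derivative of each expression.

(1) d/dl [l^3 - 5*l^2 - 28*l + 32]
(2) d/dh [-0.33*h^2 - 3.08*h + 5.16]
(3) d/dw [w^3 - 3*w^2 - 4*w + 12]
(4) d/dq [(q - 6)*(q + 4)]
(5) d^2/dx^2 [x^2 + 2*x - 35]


(1) = 3*l^2 - 10*l - 28
(2) = -0.66*h - 3.08
(3) = 3*w^2 - 6*w - 4
(4) = 2*q - 2
(5) = 2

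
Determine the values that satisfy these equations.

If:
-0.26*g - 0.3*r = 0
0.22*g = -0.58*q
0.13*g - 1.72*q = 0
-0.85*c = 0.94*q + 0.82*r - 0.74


Then:
c = 0.87
g = 0.00
q = 0.00
r = 0.00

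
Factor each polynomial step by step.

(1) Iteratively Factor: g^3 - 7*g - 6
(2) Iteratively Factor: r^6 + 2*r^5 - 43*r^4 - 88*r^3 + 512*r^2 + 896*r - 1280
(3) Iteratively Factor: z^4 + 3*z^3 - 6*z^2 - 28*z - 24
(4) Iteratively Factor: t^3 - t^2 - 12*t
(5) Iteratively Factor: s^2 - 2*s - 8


(1) = (g + 2)*(g^2 - 2*g - 3) = (g - 3)*(g + 2)*(g + 1)
(2) = (r - 1)*(r^5 + 3*r^4 - 40*r^3 - 128*r^2 + 384*r + 1280) = (r - 4)*(r - 1)*(r^4 + 7*r^3 - 12*r^2 - 176*r - 320) = (r - 5)*(r - 4)*(r - 1)*(r^3 + 12*r^2 + 48*r + 64) = (r - 5)*(r - 4)*(r - 1)*(r + 4)*(r^2 + 8*r + 16) = (r - 5)*(r - 4)*(r - 1)*(r + 4)^2*(r + 4)
(3) = (z + 2)*(z^3 + z^2 - 8*z - 12) = (z + 2)^2*(z^2 - z - 6) = (z - 3)*(z + 2)^2*(z + 2)
(4) = (t + 3)*(t^2 - 4*t) = t*(t + 3)*(t - 4)
(5) = (s + 2)*(s - 4)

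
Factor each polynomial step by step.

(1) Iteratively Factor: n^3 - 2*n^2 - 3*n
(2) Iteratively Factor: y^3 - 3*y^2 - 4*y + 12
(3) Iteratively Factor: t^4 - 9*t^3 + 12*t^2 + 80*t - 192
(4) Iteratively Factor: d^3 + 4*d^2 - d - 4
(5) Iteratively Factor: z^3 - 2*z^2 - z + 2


(1) = (n - 3)*(n^2 + n) = n*(n - 3)*(n + 1)
(2) = (y - 3)*(y^2 - 4) = (y - 3)*(y + 2)*(y - 2)
(3) = (t + 3)*(t^3 - 12*t^2 + 48*t - 64) = (t - 4)*(t + 3)*(t^2 - 8*t + 16) = (t - 4)^2*(t + 3)*(t - 4)
(4) = (d - 1)*(d^2 + 5*d + 4) = (d - 1)*(d + 1)*(d + 4)
(5) = (z - 2)*(z^2 - 1) = (z - 2)*(z - 1)*(z + 1)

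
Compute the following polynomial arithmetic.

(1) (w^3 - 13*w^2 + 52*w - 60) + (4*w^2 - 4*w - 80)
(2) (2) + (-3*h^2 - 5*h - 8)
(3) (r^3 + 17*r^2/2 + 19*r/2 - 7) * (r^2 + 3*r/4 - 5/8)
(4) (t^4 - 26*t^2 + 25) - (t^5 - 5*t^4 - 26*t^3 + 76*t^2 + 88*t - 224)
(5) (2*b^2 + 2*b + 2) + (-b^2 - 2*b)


(1) = w^3 - 9*w^2 + 48*w - 140
(2) = -3*h^2 - 5*h - 6
(3) = r^5 + 37*r^4/4 + 61*r^3/4 - 83*r^2/16 - 179*r/16 + 35/8
(4) = -t^5 + 6*t^4 + 26*t^3 - 102*t^2 - 88*t + 249
(5) = b^2 + 2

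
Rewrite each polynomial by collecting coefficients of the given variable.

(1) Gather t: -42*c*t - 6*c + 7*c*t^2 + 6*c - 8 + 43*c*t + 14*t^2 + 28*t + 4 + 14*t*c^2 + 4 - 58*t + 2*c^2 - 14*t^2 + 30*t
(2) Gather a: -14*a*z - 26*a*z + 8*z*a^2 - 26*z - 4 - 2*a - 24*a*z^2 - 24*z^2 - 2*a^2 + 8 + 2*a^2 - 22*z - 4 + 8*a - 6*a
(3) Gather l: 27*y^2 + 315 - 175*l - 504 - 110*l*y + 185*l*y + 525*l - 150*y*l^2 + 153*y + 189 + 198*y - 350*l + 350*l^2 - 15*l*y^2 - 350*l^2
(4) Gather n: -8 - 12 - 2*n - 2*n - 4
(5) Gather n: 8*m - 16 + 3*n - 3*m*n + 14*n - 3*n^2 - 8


(1) = 2*c^2 + 7*c*t^2 + t*(14*c^2 + c)
(2) = 8*a^2*z + a*(-24*z^2 - 40*z) - 24*z^2 - 48*z
(3) = -150*l^2*y + l*(-15*y^2 + 75*y) + 27*y^2 + 351*y
(4) = -4*n - 24
(5) = 8*m - 3*n^2 + n*(17 - 3*m) - 24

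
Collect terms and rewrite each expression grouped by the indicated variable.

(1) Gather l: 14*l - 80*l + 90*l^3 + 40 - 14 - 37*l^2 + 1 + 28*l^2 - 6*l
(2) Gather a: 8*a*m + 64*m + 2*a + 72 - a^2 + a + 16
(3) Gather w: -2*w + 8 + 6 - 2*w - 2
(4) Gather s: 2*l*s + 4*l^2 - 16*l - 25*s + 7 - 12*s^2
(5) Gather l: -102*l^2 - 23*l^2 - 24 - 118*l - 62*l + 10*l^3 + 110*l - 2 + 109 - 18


(1) = 90*l^3 - 9*l^2 - 72*l + 27
(2) = -a^2 + a*(8*m + 3) + 64*m + 88
(3) = 12 - 4*w
(4) = 4*l^2 - 16*l - 12*s^2 + s*(2*l - 25) + 7
(5) = 10*l^3 - 125*l^2 - 70*l + 65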